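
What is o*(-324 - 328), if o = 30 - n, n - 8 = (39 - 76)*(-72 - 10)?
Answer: 1963824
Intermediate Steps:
n = 3042 (n = 8 + (39 - 76)*(-72 - 10) = 8 - 37*(-82) = 8 + 3034 = 3042)
o = -3012 (o = 30 - 1*3042 = 30 - 3042 = -3012)
o*(-324 - 328) = -3012*(-324 - 328) = -3012*(-652) = 1963824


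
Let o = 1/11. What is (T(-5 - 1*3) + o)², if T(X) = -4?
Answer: 1849/121 ≈ 15.281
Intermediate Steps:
o = 1/11 ≈ 0.090909
(T(-5 - 1*3) + o)² = (-4 + 1/11)² = (-43/11)² = 1849/121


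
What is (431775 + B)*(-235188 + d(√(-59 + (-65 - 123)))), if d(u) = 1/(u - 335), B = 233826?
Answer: -1035677703724863/6616 - 39153*I*√247/6616 ≈ -1.5654e+11 - 93.008*I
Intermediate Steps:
d(u) = 1/(-335 + u)
(431775 + B)*(-235188 + d(√(-59 + (-65 - 123)))) = (431775 + 233826)*(-235188 + 1/(-335 + √(-59 + (-65 - 123)))) = 665601*(-235188 + 1/(-335 + √(-59 - 188))) = 665601*(-235188 + 1/(-335 + √(-247))) = 665601*(-235188 + 1/(-335 + I*√247)) = -156541367988 + 665601/(-335 + I*√247)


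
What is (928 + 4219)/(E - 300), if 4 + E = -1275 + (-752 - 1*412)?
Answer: -5147/2743 ≈ -1.8764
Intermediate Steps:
E = -2443 (E = -4 + (-1275 + (-752 - 1*412)) = -4 + (-1275 + (-752 - 412)) = -4 + (-1275 - 1164) = -4 - 2439 = -2443)
(928 + 4219)/(E - 300) = (928 + 4219)/(-2443 - 300) = 5147/(-2743) = 5147*(-1/2743) = -5147/2743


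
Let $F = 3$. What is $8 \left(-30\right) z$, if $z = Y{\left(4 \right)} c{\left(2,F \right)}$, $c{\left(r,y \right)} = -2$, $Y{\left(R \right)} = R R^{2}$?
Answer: $30720$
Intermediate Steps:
$Y{\left(R \right)} = R^{3}$
$z = -128$ ($z = 4^{3} \left(-2\right) = 64 \left(-2\right) = -128$)
$8 \left(-30\right) z = 8 \left(-30\right) \left(-128\right) = \left(-240\right) \left(-128\right) = 30720$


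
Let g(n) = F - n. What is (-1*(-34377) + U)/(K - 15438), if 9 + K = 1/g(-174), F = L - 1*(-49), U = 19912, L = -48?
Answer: -9500575/2703224 ≈ -3.5145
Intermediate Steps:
F = 1 (F = -48 - 1*(-49) = -48 + 49 = 1)
g(n) = 1 - n
K = -1574/175 (K = -9 + 1/(1 - 1*(-174)) = -9 + 1/(1 + 174) = -9 + 1/175 = -1574/175 ≈ -8.9943)
(-1*(-34377) + U)/(K - 15438) = (-1*(-34377) + 19912)/(-1574/175 - 15438) = (34377 + 19912)/(-2703224/175) = 54289*(-175/2703224) = -9500575/2703224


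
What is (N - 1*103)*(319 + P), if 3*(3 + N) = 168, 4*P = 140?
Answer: -17700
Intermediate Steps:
P = 35 (P = (1/4)*140 = 35)
N = 53 (N = -3 + (1/3)*168 = -3 + 56 = 53)
(N - 1*103)*(319 + P) = (53 - 1*103)*(319 + 35) = (53 - 103)*354 = -50*354 = -17700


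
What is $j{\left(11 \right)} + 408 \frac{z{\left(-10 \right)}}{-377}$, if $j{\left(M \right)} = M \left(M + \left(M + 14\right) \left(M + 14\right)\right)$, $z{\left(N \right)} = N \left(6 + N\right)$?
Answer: $\frac{2621172}{377} \approx 6952.7$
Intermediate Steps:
$j{\left(M \right)} = M \left(M + \left(14 + M\right)^{2}\right)$ ($j{\left(M \right)} = M \left(M + \left(14 + M\right) \left(14 + M\right)\right) = M \left(M + \left(14 + M\right)^{2}\right)$)
$j{\left(11 \right)} + 408 \frac{z{\left(-10 \right)}}{-377} = 11 \left(11 + \left(14 + 11\right)^{2}\right) + 408 \frac{\left(-10\right) \left(6 - 10\right)}{-377} = 11 \left(11 + 25^{2}\right) + 408 \left(-10\right) \left(-4\right) \left(- \frac{1}{377}\right) = 11 \left(11 + 625\right) + 408 \cdot 40 \left(- \frac{1}{377}\right) = 11 \cdot 636 + 408 \left(- \frac{40}{377}\right) = 6996 - \frac{16320}{377} = \frac{2621172}{377}$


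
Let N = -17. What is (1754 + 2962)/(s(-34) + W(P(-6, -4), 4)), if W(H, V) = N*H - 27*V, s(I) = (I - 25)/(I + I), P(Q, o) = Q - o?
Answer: -320688/4973 ≈ -64.486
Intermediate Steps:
s(I) = (-25 + I)/(2*I) (s(I) = (-25 + I)/((2*I)) = (-25 + I)*(1/(2*I)) = (-25 + I)/(2*I))
W(H, V) = -27*V - 17*H (W(H, V) = -17*H - 27*V = -27*V - 17*H)
(1754 + 2962)/(s(-34) + W(P(-6, -4), 4)) = (1754 + 2962)/((1/2)*(-25 - 34)/(-34) + (-27*4 - 17*(-6 - 1*(-4)))) = 4716/((1/2)*(-1/34)*(-59) + (-108 - 17*(-6 + 4))) = 4716/(59/68 + (-108 - 17*(-2))) = 4716/(59/68 + (-108 + 34)) = 4716/(59/68 - 74) = 4716/(-4973/68) = 4716*(-68/4973) = -320688/4973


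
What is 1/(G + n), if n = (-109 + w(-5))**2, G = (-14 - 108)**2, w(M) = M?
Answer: 1/27880 ≈ 3.5868e-5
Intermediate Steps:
G = 14884 (G = (-122)**2 = 14884)
n = 12996 (n = (-109 - 5)**2 = (-114)**2 = 12996)
1/(G + n) = 1/(14884 + 12996) = 1/27880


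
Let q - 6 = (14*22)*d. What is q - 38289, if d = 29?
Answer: -29351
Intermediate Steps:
q = 8938 (q = 6 + (14*22)*29 = 6 + 308*29 = 6 + 8932 = 8938)
q - 38289 = 8938 - 38289 = -29351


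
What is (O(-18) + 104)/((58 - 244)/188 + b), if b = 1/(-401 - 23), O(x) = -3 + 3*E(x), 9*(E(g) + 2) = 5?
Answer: -5779120/59289 ≈ -97.474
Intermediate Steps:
E(g) = -13/9 (E(g) = -2 + (⅑)*5 = -2 + 5/9 = -13/9)
O(x) = -22/3 (O(x) = -3 + 3*(-13/9) = -3 - 13/3 = -22/3)
b = -1/424 (b = 1/(-424) = -1/424 ≈ -0.0023585)
(O(-18) + 104)/((58 - 244)/188 + b) = (-22/3 + 104)/((58 - 244)/188 - 1/424) = 290/(3*(-186*1/188 - 1/424)) = 290/(3*(-93/94 - 1/424)) = 290/(3*(-19763/19928)) = (290/3)*(-19928/19763) = -5779120/59289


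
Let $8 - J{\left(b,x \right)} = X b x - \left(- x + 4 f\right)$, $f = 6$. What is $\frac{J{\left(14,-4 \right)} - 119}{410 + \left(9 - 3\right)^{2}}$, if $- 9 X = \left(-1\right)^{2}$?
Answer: $- \frac{803}{4014} \approx -0.20005$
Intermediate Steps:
$X = - \frac{1}{9}$ ($X = - \frac{\left(-1\right)^{2}}{9} = \left(- \frac{1}{9}\right) 1 = - \frac{1}{9} \approx -0.11111$)
$J{\left(b,x \right)} = 32 - x + \frac{b x}{9}$ ($J{\left(b,x \right)} = 8 - \left(- \frac{b}{9} x + \left(x - 24\right)\right) = 8 - \left(- \frac{b x}{9} + \left(x - 24\right)\right) = 8 - \left(- \frac{b x}{9} + \left(-24 + x\right)\right) = 8 - \left(-24 + x - \frac{b x}{9}\right) = 8 + \left(24 - x + \frac{b x}{9}\right) = 32 - x + \frac{b x}{9}$)
$\frac{J{\left(14,-4 \right)} - 119}{410 + \left(9 - 3\right)^{2}} = \frac{\left(32 - -4 + \frac{1}{9} \cdot 14 \left(-4\right)\right) - 119}{410 + \left(9 - 3\right)^{2}} = \frac{\left(32 + 4 - \frac{56}{9}\right) - 119}{410 + 6^{2}} = \frac{\frac{268}{9} - 119}{410 + 36} = - \frac{803}{9 \cdot 446} = \left(- \frac{803}{9}\right) \frac{1}{446} = - \frac{803}{4014}$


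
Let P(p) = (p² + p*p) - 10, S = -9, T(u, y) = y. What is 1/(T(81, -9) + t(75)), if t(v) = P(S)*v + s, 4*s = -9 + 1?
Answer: 1/11389 ≈ 8.7804e-5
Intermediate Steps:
P(p) = -10 + 2*p² (P(p) = (p² + p²) - 10 = 2*p² - 10 = -10 + 2*p²)
s = -2 (s = (-9 + 1)/4 = (¼)*(-8) = -2)
t(v) = -2 + 152*v (t(v) = (-10 + 2*(-9)²)*v - 2 = (-10 + 2*81)*v - 2 = (-10 + 162)*v - 2 = 152*v - 2 = -2 + 152*v)
1/(T(81, -9) + t(75)) = 1/(-9 + (-2 + 152*75)) = 1/(-9 + (-2 + 11400)) = 1/(-9 + 11398) = 1/11389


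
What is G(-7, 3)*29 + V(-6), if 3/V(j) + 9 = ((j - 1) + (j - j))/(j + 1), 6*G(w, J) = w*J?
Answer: -1936/19 ≈ -101.89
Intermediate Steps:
G(w, J) = J*w/6 (G(w, J) = (w*J)/6 = (J*w)/6 = J*w/6)
V(j) = 3/(-9 + (-1 + j)/(1 + j)) (V(j) = 3/(-9 + ((j - 1) + (j - j))/(j + 1)) = 3/(-9 + ((-1 + j) + 0)/(1 + j)) = 3/(-9 + (-1 + j)/(1 + j)))
G(-7, 3)*29 + V(-6) = ((⅙)*3*(-7))*29 + 3*(-1 - 1*(-6))/(2*(5 + 4*(-6))) = -7/2*29 + 3*(-1 + 6)/(2*(5 - 24)) = -203/2 + (3/2)*5/(-19) = -203/2 + (3/2)*(-1/19)*5 = -203/2 - 15/38 = -1936/19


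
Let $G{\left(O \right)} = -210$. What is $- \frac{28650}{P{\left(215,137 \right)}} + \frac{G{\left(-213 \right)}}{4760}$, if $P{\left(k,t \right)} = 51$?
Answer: $- \frac{38203}{68} \approx -561.81$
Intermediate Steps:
$- \frac{28650}{P{\left(215,137 \right)}} + \frac{G{\left(-213 \right)}}{4760} = - \frac{28650}{51} - \frac{210}{4760} = \left(-28650\right) \frac{1}{51} - \frac{3}{68} = - \frac{9550}{17} - \frac{3}{68} = - \frac{38203}{68}$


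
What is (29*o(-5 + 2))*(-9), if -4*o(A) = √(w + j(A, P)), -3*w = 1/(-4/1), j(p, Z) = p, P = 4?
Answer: 87*I*√105/8 ≈ 111.44*I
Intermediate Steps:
w = 1/12 (w = -1/(3*((-4/1))) = -1/(3*((-4*1))) = -1/(3*(-4)) = -(-1)/(3*4) = -⅓*(-¼) = 1/12 ≈ 0.083333)
o(A) = -√(1/12 + A)/4
(29*o(-5 + 2))*(-9) = (29*(-√(3 + 36*(-5 + 2))/24))*(-9) = (29*(-√(3 + 36*(-3))/24))*(-9) = (29*(-√(3 - 108)/24))*(-9) = (29*(-I*√105/24))*(-9) = -29*I*√105/24*(-9) = 87*I*√105/8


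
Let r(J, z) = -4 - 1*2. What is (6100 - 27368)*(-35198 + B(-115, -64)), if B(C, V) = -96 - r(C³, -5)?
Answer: 750505184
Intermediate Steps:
r(J, z) = -6 (r(J, z) = -4 - 2 = -6)
B(C, V) = -90 (B(C, V) = -96 - 1*(-6) = -96 + 6 = -90)
(6100 - 27368)*(-35198 + B(-115, -64)) = (6100 - 27368)*(-35198 - 90) = -21268*(-35288) = 750505184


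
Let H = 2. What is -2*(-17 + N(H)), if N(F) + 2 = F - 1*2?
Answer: 38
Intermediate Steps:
N(F) = -4 + F (N(F) = -2 + (F - 1*2) = -2 + (F - 2) = -2 + (-2 + F) = -4 + F)
-2*(-17 + N(H)) = -2*(-17 + (-4 + 2)) = -2*(-17 - 2) = -2*(-19) = 38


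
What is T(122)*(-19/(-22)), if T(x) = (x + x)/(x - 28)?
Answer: 1159/517 ≈ 2.2418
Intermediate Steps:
T(x) = 2*x/(-28 + x) (T(x) = (2*x)/(-28 + x) = 2*x/(-28 + x))
T(122)*(-19/(-22)) = (2*122/(-28 + 122))*(-19/(-22)) = (2*122/94)*(-19*(-1/22)) = (2*122*(1/94))*(19/22) = (122/47)*(19/22) = 1159/517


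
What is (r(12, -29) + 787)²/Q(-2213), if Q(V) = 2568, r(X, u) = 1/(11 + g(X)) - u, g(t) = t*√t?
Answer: 1719510314329/6631729032 + 2622602*√3/276322043 ≈ 259.30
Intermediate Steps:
g(t) = t^(3/2)
r(X, u) = 1/(11 + X^(3/2)) - u
(r(12, -29) + 787)²/Q(-2213) = ((1 - 11*(-29) - 1*(-29)*12^(3/2))/(11 + 12^(3/2)) + 787)²/2568 = ((1 + 319 - 1*(-29)*24*√3)/(11 + 24*√3) + 787)²*(1/2568) = ((1 + 319 + 696*√3)/(11 + 24*√3) + 787)²*(1/2568) = ((320 + 696*√3)/(11 + 24*√3) + 787)²*(1/2568) = (787 + (320 + 696*√3)/(11 + 24*√3))²*(1/2568) = (787 + (320 + 696*√3)/(11 + 24*√3))²/2568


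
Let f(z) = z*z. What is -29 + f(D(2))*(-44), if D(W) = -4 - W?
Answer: -1613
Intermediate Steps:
f(z) = z**2
-29 + f(D(2))*(-44) = -29 + (-4 - 1*2)**2*(-44) = -29 + (-4 - 2)**2*(-44) = -29 + (-6)**2*(-44) = -29 + 36*(-44) = -29 - 1584 = -1613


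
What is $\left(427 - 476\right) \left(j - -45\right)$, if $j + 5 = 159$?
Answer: $-9751$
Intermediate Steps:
$j = 154$ ($j = -5 + 159 = 154$)
$\left(427 - 476\right) \left(j - -45\right) = \left(427 - 476\right) \left(154 - -45\right) = - 49 \left(154 + 45\right) = \left(-49\right) 199 = -9751$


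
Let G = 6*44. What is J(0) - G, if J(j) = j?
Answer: -264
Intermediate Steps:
G = 264
J(0) - G = 0 - 1*264 = 0 - 264 = -264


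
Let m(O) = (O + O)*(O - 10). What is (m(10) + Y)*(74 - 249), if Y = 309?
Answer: -54075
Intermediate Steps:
m(O) = 2*O*(-10 + O) (m(O) = (2*O)*(-10 + O) = 2*O*(-10 + O))
(m(10) + Y)*(74 - 249) = (2*10*(-10 + 10) + 309)*(74 - 249) = (2*10*0 + 309)*(-175) = (0 + 309)*(-175) = 309*(-175) = -54075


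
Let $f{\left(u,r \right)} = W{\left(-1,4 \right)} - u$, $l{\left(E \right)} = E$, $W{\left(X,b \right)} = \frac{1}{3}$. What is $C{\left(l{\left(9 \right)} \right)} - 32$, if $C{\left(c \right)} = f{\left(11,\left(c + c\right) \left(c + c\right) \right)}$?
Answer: $- \frac{128}{3} \approx -42.667$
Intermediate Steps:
$W{\left(X,b \right)} = \frac{1}{3}$
$f{\left(u,r \right)} = \frac{1}{3} - u$
$C{\left(c \right)} = - \frac{32}{3}$ ($C{\left(c \right)} = \frac{1}{3} - 11 = - \frac{32}{3}$)
$C{\left(l{\left(9 \right)} \right)} - 32 = - \frac{32}{3} - 32 = - \frac{128}{3}$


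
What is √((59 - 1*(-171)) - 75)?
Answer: √155 ≈ 12.450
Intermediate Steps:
√((59 - 1*(-171)) - 75) = √((59 + 171) - 75) = √(230 - 75) = √155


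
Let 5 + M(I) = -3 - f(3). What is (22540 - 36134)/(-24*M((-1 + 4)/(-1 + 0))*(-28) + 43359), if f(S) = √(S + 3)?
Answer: -172113634/479999595 - 3045056*√6/479999595 ≈ -0.37411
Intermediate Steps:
f(S) = √(3 + S)
M(I) = -8 - √6 (M(I) = -5 + (-3 - √(3 + 3)) = -5 + (-3 - √6) = -8 - √6)
(22540 - 36134)/(-24*M((-1 + 4)/(-1 + 0))*(-28) + 43359) = (22540 - 36134)/(-24*(-8 - √6)*(-28) + 43359) = -13594/((192 + 24*√6)*(-28) + 43359) = -13594/((-5376 - 672*√6) + 43359) = -13594/(37983 - 672*√6)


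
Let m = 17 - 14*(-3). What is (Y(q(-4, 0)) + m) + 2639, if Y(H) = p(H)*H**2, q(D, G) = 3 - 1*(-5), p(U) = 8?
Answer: 3210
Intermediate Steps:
m = 59 (m = 17 + 42 = 59)
q(D, G) = 8 (q(D, G) = 3 + 5 = 8)
Y(H) = 8*H**2
(Y(q(-4, 0)) + m) + 2639 = (8*8**2 + 59) + 2639 = (8*64 + 59) + 2639 = (512 + 59) + 2639 = 571 + 2639 = 3210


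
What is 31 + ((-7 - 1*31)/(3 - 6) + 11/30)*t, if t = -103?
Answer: -39343/30 ≈ -1311.4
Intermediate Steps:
31 + ((-7 - 1*31)/(3 - 6) + 11/30)*t = 31 + ((-7 - 1*31)/(3 - 6) + 11/30)*(-103) = 31 + ((-7 - 31)/(-3) + 11*(1/30))*(-103) = 31 + (-38*(-1/3) + 11/30)*(-103) = 31 + (38/3 + 11/30)*(-103) = 31 + (391/30)*(-103) = 31 - 40273/30 = -39343/30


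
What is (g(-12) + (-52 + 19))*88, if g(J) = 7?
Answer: -2288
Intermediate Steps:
(g(-12) + (-52 + 19))*88 = (7 + (-52 + 19))*88 = (7 - 33)*88 = -26*88 = -2288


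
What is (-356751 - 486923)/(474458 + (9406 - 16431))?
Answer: -843674/467433 ≈ -1.8049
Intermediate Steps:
(-356751 - 486923)/(474458 + (9406 - 16431)) = -843674/(474458 - 7025) = -843674/467433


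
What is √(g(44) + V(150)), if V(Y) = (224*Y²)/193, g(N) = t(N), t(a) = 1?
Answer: √972757249/193 ≈ 161.60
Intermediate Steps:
g(N) = 1
V(Y) = 224*Y²/193 (V(Y) = (224*Y²)*(1/193) = 224*Y²/193)
√(g(44) + V(150)) = √(1 + (224/193)*150²) = √(1 + (224/193)*22500) = √(1 + 5040000/193) = √(5040193/193) = √972757249/193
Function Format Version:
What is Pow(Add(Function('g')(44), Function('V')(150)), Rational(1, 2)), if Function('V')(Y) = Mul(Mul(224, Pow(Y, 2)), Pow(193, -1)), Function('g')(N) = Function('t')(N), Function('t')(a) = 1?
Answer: Mul(Rational(1, 193), Pow(972757249, Rational(1, 2))) ≈ 161.60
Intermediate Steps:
Function('g')(N) = 1
Function('V')(Y) = Mul(Rational(224, 193), Pow(Y, 2)) (Function('V')(Y) = Mul(Mul(224, Pow(Y, 2)), Rational(1, 193)) = Mul(Rational(224, 193), Pow(Y, 2)))
Pow(Add(Function('g')(44), Function('V')(150)), Rational(1, 2)) = Pow(Add(1, Mul(Rational(224, 193), Pow(150, 2))), Rational(1, 2)) = Pow(Add(1, Mul(Rational(224, 193), 22500)), Rational(1, 2)) = Pow(Add(1, Rational(5040000, 193)), Rational(1, 2)) = Pow(Rational(5040193, 193), Rational(1, 2)) = Mul(Rational(1, 193), Pow(972757249, Rational(1, 2)))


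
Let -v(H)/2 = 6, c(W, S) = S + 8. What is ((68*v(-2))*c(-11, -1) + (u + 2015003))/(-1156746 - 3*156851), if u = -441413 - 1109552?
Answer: -458326/1627299 ≈ -0.28165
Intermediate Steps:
c(W, S) = 8 + S
v(H) = -12 (v(H) = -2*6 = -12)
u = -1550965
((68*v(-2))*c(-11, -1) + (u + 2015003))/(-1156746 - 3*156851) = ((68*(-12))*(8 - 1) + (-1550965 + 2015003))/(-1156746 - 3*156851) = (-816*7 + 464038)/(-1156746 - 470553) = (-5712 + 464038)/(-1627299) = 458326*(-1/1627299) = -458326/1627299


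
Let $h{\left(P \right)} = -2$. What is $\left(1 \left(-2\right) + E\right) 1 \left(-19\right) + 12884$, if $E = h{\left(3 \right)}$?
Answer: $12960$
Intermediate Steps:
$E = -2$
$\left(1 \left(-2\right) + E\right) 1 \left(-19\right) + 12884 = \left(1 \left(-2\right) - 2\right) 1 \left(-19\right) + 12884 = \left(-2 - 2\right) 1 \left(-19\right) + 12884 = \left(-4\right) 1 \left(-19\right) + 12884 = \left(-4\right) \left(-19\right) + 12884 = 76 + 12884 = 12960$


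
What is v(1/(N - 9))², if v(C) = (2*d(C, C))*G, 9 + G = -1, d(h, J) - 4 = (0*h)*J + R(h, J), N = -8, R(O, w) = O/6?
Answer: 16564900/2601 ≈ 6368.7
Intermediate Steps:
R(O, w) = O/6 (R(O, w) = O*(⅙) = O/6)
d(h, J) = 4 + h/6 (d(h, J) = 4 + ((0*h)*J + h/6) = 4 + (0*J + h/6) = 4 + (0 + h/6) = 4 + h/6)
G = -10 (G = -9 - 1 = -10)
v(C) = -80 - 10*C/3 (v(C) = (2*(4 + C/6))*(-10) = (8 + C/3)*(-10) = -80 - 10*C/3)
v(1/(N - 9))² = (-80 - 10/(3*(-8 - 9)))² = (-80 - 10/3/(-17))² = (-80 - 10/3*(-1/17))² = (-80 + 10/51)² = (-4070/51)² = 16564900/2601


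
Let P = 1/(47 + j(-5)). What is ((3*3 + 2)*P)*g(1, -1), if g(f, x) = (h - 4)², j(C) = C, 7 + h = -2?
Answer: 1859/42 ≈ 44.262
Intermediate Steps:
h = -9 (h = -7 - 2 = -9)
g(f, x) = 169 (g(f, x) = (-9 - 4)² = (-13)² = 169)
P = 1/42 (P = 1/(47 - 5) = 1/42 ≈ 0.023810)
((3*3 + 2)*P)*g(1, -1) = ((3*3 + 2)*(1/42))*169 = ((9 + 2)*(1/42))*169 = (11*(1/42))*169 = (11/42)*169 = 1859/42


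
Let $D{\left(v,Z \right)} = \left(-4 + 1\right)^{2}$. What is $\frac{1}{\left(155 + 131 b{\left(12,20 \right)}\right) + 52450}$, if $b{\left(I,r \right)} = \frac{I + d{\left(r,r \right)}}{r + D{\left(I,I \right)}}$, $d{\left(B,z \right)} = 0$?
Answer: $\frac{29}{1527117} \approx 1.899 \cdot 10^{-5}$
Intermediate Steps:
$D{\left(v,Z \right)} = 9$ ($D{\left(v,Z \right)} = \left(-3\right)^{2} = 9$)
$b{\left(I,r \right)} = \frac{I}{9 + r}$ ($b{\left(I,r \right)} = \frac{I + 0}{r + 9} = \frac{I}{9 + r}$)
$\frac{1}{\left(155 + 131 b{\left(12,20 \right)}\right) + 52450} = \frac{1}{\left(155 + 131 \frac{12}{9 + 20}\right) + 52450} = \frac{1}{\left(155 + 131 \cdot \frac{12}{29}\right) + 52450} = \frac{1}{\left(155 + \frac{1572}{29}\right) + 52450} = \frac{1}{\frac{6067}{29} + 52450} = \frac{1}{\frac{1527117}{29}} = \frac{29}{1527117}$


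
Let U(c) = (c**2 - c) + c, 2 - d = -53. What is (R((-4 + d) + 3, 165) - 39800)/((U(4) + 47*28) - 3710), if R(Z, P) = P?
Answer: 39635/2378 ≈ 16.667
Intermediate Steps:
d = 55 (d = 2 - 1*(-53) = 2 + 53 = 55)
U(c) = c**2
(R((-4 + d) + 3, 165) - 39800)/((U(4) + 47*28) - 3710) = (165 - 39800)/((4**2 + 47*28) - 3710) = -39635/((16 + 1316) - 3710) = -39635/(1332 - 3710) = -39635/(-2378) = -39635*(-1/2378) = 39635/2378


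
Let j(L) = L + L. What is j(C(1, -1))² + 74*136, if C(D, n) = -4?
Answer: 10128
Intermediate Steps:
j(L) = 2*L
j(C(1, -1))² + 74*136 = (2*(-4))² + 74*136 = (-8)² + 10064 = 64 + 10064 = 10128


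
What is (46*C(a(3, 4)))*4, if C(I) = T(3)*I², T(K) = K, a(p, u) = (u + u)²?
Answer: 2260992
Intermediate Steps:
a(p, u) = 4*u² (a(p, u) = (2*u)² = 4*u²)
C(I) = 3*I²
(46*C(a(3, 4)))*4 = (46*(3*(4*4²)²))*4 = (46*(3*(4*16)²))*4 = (46*(3*64²))*4 = (46*(3*4096))*4 = (46*12288)*4 = 565248*4 = 2260992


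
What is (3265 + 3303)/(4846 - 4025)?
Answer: 8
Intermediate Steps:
(3265 + 3303)/(4846 - 4025) = 6568/821 = 6568*(1/821) = 8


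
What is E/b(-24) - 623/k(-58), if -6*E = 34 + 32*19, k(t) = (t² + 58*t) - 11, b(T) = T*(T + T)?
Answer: 716519/12672 ≈ 56.543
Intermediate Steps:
b(T) = 2*T² (b(T) = T*(2*T) = 2*T²)
k(t) = -11 + t² + 58*t
E = -107 (E = -(34 + 32*19)/6 = -(34 + 608)/6 = -⅙*642 = -107)
E/b(-24) - 623/k(-58) = -107/(2*(-24)²) - 623/(-11 + (-58)² + 58*(-58)) = -107/(2*576) - 623/(-11 + 3364 - 3364) = -107/1152 - 623/(-11) = -107*1/1152 - 623*(-1/11) = -107/1152 + 623/11 = 716519/12672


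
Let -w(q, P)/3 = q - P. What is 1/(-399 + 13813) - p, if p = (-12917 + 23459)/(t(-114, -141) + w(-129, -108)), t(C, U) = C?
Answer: 47136813/228038 ≈ 206.71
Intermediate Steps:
w(q, P) = -3*q + 3*P (w(q, P) = -3*(q - P) = -3*q + 3*P)
p = -3514/17 (p = (-12917 + 23459)/(-114 + (-3*(-129) + 3*(-108))) = 10542/(-114 + (387 - 324)) = 10542/(-114 + 63) = 10542/(-51) = 10542*(-1/51) = -3514/17 ≈ -206.71)
1/(-399 + 13813) - p = 1/(-399 + 13813) - 1*(-3514/17) = 1/13414 + 3514/17 = 47136813/228038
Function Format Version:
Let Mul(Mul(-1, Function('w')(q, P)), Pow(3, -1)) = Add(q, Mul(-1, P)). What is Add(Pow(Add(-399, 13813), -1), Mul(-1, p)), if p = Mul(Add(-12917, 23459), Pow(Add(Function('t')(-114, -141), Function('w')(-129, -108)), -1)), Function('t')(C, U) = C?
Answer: Rational(47136813, 228038) ≈ 206.71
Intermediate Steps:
Function('w')(q, P) = Add(Mul(-3, q), Mul(3, P)) (Function('w')(q, P) = Mul(-3, Add(q, Mul(-1, P))) = Add(Mul(-3, q), Mul(3, P)))
p = Rational(-3514, 17) (p = Mul(Add(-12917, 23459), Pow(Add(-114, Add(Mul(-3, -129), Mul(3, -108))), -1)) = Mul(10542, Pow(Add(-114, Add(387, -324)), -1)) = Mul(10542, Pow(Add(-114, 63), -1)) = Mul(10542, Pow(-51, -1)) = Mul(10542, Rational(-1, 51)) = Rational(-3514, 17) ≈ -206.71)
Add(Pow(Add(-399, 13813), -1), Mul(-1, p)) = Add(Pow(Add(-399, 13813), -1), Mul(-1, Rational(-3514, 17))) = Add(Pow(13414, -1), Rational(3514, 17)) = Add(Rational(1, 13414), Rational(3514, 17)) = Rational(47136813, 228038)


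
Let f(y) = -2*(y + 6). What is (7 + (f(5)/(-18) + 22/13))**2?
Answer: 1345600/13689 ≈ 98.298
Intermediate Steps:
f(y) = -12 - 2*y (f(y) = -2*(6 + y) = -12 - 2*y)
(7 + (f(5)/(-18) + 22/13))**2 = (7 + ((-12 - 2*5)/(-18) + 22/13))**2 = (7 + ((-12 - 10)*(-1/18) + 22*(1/13)))**2 = (7 + (-22*(-1/18) + 22/13))**2 = (7 + (11/9 + 22/13))**2 = (7 + 341/117)**2 = (1160/117)**2 = 1345600/13689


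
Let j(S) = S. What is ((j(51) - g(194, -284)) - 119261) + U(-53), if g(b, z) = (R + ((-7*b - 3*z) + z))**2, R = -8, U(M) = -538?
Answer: -756552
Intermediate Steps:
g(b, z) = (-8 - 7*b - 2*z)**2 (g(b, z) = (-8 + ((-7*b - 3*z) + z))**2 = (-8 + (-7*b - 2*z))**2 = (-8 - 7*b - 2*z)**2)
((j(51) - g(194, -284)) - 119261) + U(-53) = ((51 - (8 + 2*(-284) + 7*194)**2) - 119261) - 538 = ((51 - (8 - 568 + 1358)**2) - 119261) - 538 = ((51 - 1*798**2) - 119261) - 538 = ((51 - 1*636804) - 119261) - 538 = ((51 - 636804) - 119261) - 538 = (-636753 - 119261) - 538 = -756014 - 538 = -756552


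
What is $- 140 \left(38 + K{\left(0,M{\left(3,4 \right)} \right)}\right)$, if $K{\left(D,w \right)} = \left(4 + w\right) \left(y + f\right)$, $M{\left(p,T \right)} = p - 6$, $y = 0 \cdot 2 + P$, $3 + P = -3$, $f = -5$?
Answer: $-3780$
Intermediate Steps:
$P = -6$ ($P = -3 - 3 = -6$)
$y = -6$ ($y = 0 \cdot 2 - 6 = 0 - 6 = -6$)
$M{\left(p,T \right)} = -6 + p$ ($M{\left(p,T \right)} = p - 6 = -6 + p$)
$K{\left(D,w \right)} = -44 - 11 w$ ($K{\left(D,w \right)} = \left(4 + w\right) \left(-6 - 5\right) = \left(4 + w\right) \left(-11\right) = -44 - 11 w$)
$- 140 \left(38 + K{\left(0,M{\left(3,4 \right)} \right)}\right) = - 140 \left(38 - \left(44 + 11 \left(-6 + 3\right)\right)\right) = - 140 \left(38 - 11\right) = \left(-140\right) 27 = -3780$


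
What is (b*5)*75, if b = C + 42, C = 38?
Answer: 30000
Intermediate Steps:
b = 80 (b = 38 + 42 = 80)
(b*5)*75 = (80*5)*75 = 400*75 = 30000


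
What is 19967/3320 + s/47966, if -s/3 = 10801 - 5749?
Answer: 453709601/79623560 ≈ 5.6982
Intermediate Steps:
s = -15156 (s = -3*(10801 - 5749) = -3*5052 = -15156)
19967/3320 + s/47966 = 19967/3320 - 15156/47966 = 19967*(1/3320) - 15156*1/47966 = 19967/3320 - 7578/23983 = 453709601/79623560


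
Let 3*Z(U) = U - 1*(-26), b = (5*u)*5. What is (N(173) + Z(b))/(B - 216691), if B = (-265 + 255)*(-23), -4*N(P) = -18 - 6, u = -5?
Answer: 27/216461 ≈ 0.00012473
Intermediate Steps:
N(P) = 6 (N(P) = -(-18 - 6)/4 = -¼*(-24) = 6)
B = 230 (B = -10*(-23) = 230)
b = -125 (b = (5*(-5))*5 = -25*5 = -125)
Z(U) = 26/3 + U/3 (Z(U) = (U - 1*(-26))/3 = (U + 26)/3 = (26 + U)/3 = 26/3 + U/3)
(N(173) + Z(b))/(B - 216691) = (6 + (26/3 + (⅓)*(-125)))/(230 - 216691) = (6 + (26/3 - 125/3))/(-216461) = (6 - 33)*(-1/216461) = -27*(-1/216461) = 27/216461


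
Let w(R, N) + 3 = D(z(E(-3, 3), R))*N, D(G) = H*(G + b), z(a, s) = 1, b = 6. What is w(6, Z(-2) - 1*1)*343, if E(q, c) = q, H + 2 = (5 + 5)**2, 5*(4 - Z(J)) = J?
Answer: 3994921/5 ≈ 7.9898e+5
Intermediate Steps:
Z(J) = 4 - J/5
H = 98 (H = -2 + (5 + 5)**2 = -2 + 10**2 = -2 + 100 = 98)
D(G) = 588 + 98*G (D(G) = 98*(G + 6) = 98*(6 + G) = 588 + 98*G)
w(R, N) = -3 + 686*N (w(R, N) = -3 + (588 + 98*1)*N = -3 + (588 + 98)*N = -3 + 686*N)
w(6, Z(-2) - 1*1)*343 = (-3 + 686*((4 - 1/5*(-2)) - 1*1))*343 = (-3 + 686*((4 + 2/5) - 1))*343 = (-3 + 686*(22/5 - 1))*343 = (-3 + 686*(17/5))*343 = (-3 + 11662/5)*343 = (11647/5)*343 = 3994921/5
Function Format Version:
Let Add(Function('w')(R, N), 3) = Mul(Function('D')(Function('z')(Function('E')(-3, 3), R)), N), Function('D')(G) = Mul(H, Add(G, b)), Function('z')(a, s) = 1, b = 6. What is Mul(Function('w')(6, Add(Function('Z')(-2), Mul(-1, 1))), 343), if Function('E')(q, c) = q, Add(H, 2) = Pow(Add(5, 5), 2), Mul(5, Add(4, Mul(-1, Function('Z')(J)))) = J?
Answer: Rational(3994921, 5) ≈ 7.9898e+5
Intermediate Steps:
Function('Z')(J) = Add(4, Mul(Rational(-1, 5), J))
H = 98 (H = Add(-2, Pow(Add(5, 5), 2)) = Add(-2, Pow(10, 2)) = Add(-2, 100) = 98)
Function('D')(G) = Add(588, Mul(98, G)) (Function('D')(G) = Mul(98, Add(G, 6)) = Mul(98, Add(6, G)) = Add(588, Mul(98, G)))
Function('w')(R, N) = Add(-3, Mul(686, N)) (Function('w')(R, N) = Add(-3, Mul(Add(588, Mul(98, 1)), N)) = Add(-3, Mul(Add(588, 98), N)) = Add(-3, Mul(686, N)))
Mul(Function('w')(6, Add(Function('Z')(-2), Mul(-1, 1))), 343) = Mul(Add(-3, Mul(686, Add(Add(4, Mul(Rational(-1, 5), -2)), Mul(-1, 1)))), 343) = Mul(Add(-3, Mul(686, Add(Add(4, Rational(2, 5)), -1))), 343) = Mul(Add(-3, Mul(686, Add(Rational(22, 5), -1))), 343) = Mul(Add(-3, Mul(686, Rational(17, 5))), 343) = Mul(Add(-3, Rational(11662, 5)), 343) = Mul(Rational(11647, 5), 343) = Rational(3994921, 5)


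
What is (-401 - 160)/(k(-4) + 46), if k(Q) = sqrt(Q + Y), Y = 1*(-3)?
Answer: -2346/193 + 51*I*sqrt(7)/193 ≈ -12.155 + 0.69914*I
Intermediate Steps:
Y = -3
k(Q) = sqrt(-3 + Q) (k(Q) = sqrt(Q - 3) = sqrt(-3 + Q))
(-401 - 160)/(k(-4) + 46) = (-401 - 160)/(sqrt(-3 - 4) + 46) = -561/(sqrt(-7) + 46) = -561/(I*sqrt(7) + 46) = -561/(46 + I*sqrt(7))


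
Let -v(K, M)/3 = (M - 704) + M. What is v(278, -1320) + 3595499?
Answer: 3605531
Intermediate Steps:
v(K, M) = 2112 - 6*M (v(K, M) = -3*((M - 704) + M) = -3*((-704 + M) + M) = -3*(-704 + 2*M) = 2112 - 6*M)
v(278, -1320) + 3595499 = (2112 - 6*(-1320)) + 3595499 = (2112 + 7920) + 3595499 = 10032 + 3595499 = 3605531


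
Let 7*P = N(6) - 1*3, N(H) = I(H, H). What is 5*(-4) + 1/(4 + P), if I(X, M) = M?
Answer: -613/31 ≈ -19.774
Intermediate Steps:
N(H) = H
P = 3/7 (P = (6 - 1*3)/7 = (6 - 3)/7 = (1/7)*3 = 3/7 ≈ 0.42857)
5*(-4) + 1/(4 + P) = 5*(-4) + 1/(4 + 3/7) = -20 + 1/(31/7) = -20 + 7/31 = -613/31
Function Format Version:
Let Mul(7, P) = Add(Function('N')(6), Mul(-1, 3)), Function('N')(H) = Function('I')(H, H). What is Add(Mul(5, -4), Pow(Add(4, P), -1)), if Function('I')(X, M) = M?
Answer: Rational(-613, 31) ≈ -19.774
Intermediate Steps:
Function('N')(H) = H
P = Rational(3, 7) (P = Mul(Rational(1, 7), Add(6, Mul(-1, 3))) = Mul(Rational(1, 7), Add(6, -3)) = Mul(Rational(1, 7), 3) = Rational(3, 7) ≈ 0.42857)
Add(Mul(5, -4), Pow(Add(4, P), -1)) = Add(Mul(5, -4), Pow(Add(4, Rational(3, 7)), -1)) = Add(-20, Pow(Rational(31, 7), -1)) = Add(-20, Rational(7, 31)) = Rational(-613, 31)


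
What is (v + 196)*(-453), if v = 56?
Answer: -114156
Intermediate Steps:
(v + 196)*(-453) = (56 + 196)*(-453) = 252*(-453) = -114156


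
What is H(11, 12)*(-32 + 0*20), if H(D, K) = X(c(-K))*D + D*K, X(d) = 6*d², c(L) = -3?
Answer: -23232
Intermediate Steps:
H(D, K) = 54*D + D*K (H(D, K) = (6*(-3)²)*D + D*K = (6*9)*D + D*K = 54*D + D*K)
H(11, 12)*(-32 + 0*20) = (11*(54 + 12))*(-32 + 0*20) = (11*66)*(-32 + 0) = 726*(-32) = -23232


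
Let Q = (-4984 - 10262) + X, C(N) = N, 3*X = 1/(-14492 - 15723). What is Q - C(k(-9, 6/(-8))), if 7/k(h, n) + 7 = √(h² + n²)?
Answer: -720079348271/47226045 - 84*√145/521 ≈ -15249.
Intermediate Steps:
k(h, n) = 7/(-7 + √(h² + n²))
X = -1/90645 (X = 1/(3*(-14492 - 15723)) = (⅓)/(-30215) = (⅓)*(-1/30215) = -1/90645 ≈ -1.1032e-5)
Q = -1381973671/90645 (Q = (-4984 - 10262) - 1/90645 = -15246 - 1/90645 = -1381973671/90645 ≈ -15246.)
Q - C(k(-9, 6/(-8))) = -1381973671/90645 - 7/(-7 + √((-9)² + (6/(-8))²)) = -1381973671/90645 - 7/(-7 + √(81 + (6*(-⅛))²)) = -1381973671/90645 - 7/(-7 + √(81 + (-¾)²)) = -1381973671/90645 - 7/(-7 + √(81 + 9/16)) = -1381973671/90645 - 7/(-7 + √(1305/16)) = -1381973671/90645 - 7/(-7 + 3*√145/4)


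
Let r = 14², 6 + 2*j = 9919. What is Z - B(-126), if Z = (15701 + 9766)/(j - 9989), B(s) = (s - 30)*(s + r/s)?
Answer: -200331014/10065 ≈ -19904.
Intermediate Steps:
j = 9913/2 (j = -3 + (½)*9919 = -3 + 9919/2 = 9913/2 ≈ 4956.5)
r = 196
B(s) = (-30 + s)*(s + 196/s) (B(s) = (s - 30)*(s + 196/s) = (-30 + s)*(s + 196/s))
Z = -16978/3355 (Z = (15701 + 9766)/(9913/2 - 9989) = 25467/(-10065/2) = 25467*(-2/10065) = -16978/3355 ≈ -5.0605)
Z - B(-126) = -16978/3355 - (196 + (-126)² - 5880/(-126) - 30*(-126)) = -16978/3355 - (196 + 15876 - 5880*(-1/126) + 3780) = -16978/3355 - (196 + 15876 + 140/3 + 3780) = -16978/3355 - 1*59696/3 = -16978/3355 - 59696/3 = -200331014/10065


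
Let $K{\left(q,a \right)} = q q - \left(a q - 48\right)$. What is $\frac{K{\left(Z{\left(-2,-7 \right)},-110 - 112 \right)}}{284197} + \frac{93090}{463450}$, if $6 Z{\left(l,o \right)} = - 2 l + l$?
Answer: $\frac{23861242012}{118539989685} \approx 0.20129$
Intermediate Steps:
$Z{\left(l,o \right)} = - \frac{l}{6}$ ($Z{\left(l,o \right)} = \frac{- 2 l + l}{6} = \frac{\left(-1\right) l}{6} = - \frac{l}{6}$)
$K{\left(q,a \right)} = 48 + q^{2} - a q$ ($K{\left(q,a \right)} = q^{2} - \left(-48 + a q\right) = 48 + q^{2} - a q$)
$\frac{K{\left(Z{\left(-2,-7 \right)},-110 - 112 \right)}}{284197} + \frac{93090}{463450} = \frac{48 + \left(\left(- \frac{1}{6}\right) \left(-2\right)\right)^{2} - \left(-110 - 112\right) \left(\left(- \frac{1}{6}\right) \left(-2\right)\right)}{284197} + \frac{93090}{463450} = \left(48 + \left(\frac{1}{3}\right)^{2} - \left(-222\right) \frac{1}{3}\right) \frac{1}{284197} + 93090 \cdot \frac{1}{463450} = \left(48 + \frac{1}{9} + 74\right) \frac{1}{284197} + \frac{9309}{46345} = \frac{1099}{9} \cdot \frac{1}{284197} + \frac{9309}{46345} = \frac{1099}{2557773} + \frac{9309}{46345} = \frac{23861242012}{118539989685}$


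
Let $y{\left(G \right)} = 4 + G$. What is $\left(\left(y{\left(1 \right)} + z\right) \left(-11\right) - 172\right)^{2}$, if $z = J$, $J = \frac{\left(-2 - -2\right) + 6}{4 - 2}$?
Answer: $67600$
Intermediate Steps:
$J = 3$ ($J = \frac{\left(-2 + 2\right) + 6}{2} = \left(0 + 6\right) \frac{1}{2} = 6 \cdot \frac{1}{2} = 3$)
$z = 3$
$\left(\left(y{\left(1 \right)} + z\right) \left(-11\right) - 172\right)^{2} = \left(\left(\left(4 + 1\right) + 3\right) \left(-11\right) - 172\right)^{2} = \left(\left(5 + 3\right) \left(-11\right) - 172\right)^{2} = \left(8 \left(-11\right) - 172\right)^{2} = \left(-88 - 172\right)^{2} = \left(-260\right)^{2} = 67600$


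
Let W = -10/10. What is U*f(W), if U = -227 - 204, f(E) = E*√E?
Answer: 431*I ≈ 431.0*I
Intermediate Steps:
W = -1 (W = -10*⅒ = -1)
f(E) = E^(3/2)
U = -431
U*f(W) = -(-431)*I = 431*I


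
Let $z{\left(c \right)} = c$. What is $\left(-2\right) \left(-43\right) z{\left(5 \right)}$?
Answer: $430$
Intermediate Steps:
$\left(-2\right) \left(-43\right) z{\left(5 \right)} = \left(-2\right) \left(-43\right) 5 = 86 \cdot 5 = 430$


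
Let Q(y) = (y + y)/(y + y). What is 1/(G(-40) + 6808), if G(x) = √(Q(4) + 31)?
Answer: 851/5793604 - √2/11587208 ≈ 0.00014676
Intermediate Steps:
Q(y) = 1 (Q(y) = (2*y)/((2*y)) = (2*y)*(1/(2*y)) = 1)
G(x) = 4*√2 (G(x) = √(1 + 31) = √32 = 4*√2)
1/(G(-40) + 6808) = 1/(4*√2 + 6808) = 1/(6808 + 4*√2)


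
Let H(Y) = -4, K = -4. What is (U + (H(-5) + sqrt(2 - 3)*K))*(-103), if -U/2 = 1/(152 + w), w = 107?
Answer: 106914/259 + 412*I ≈ 412.8 + 412.0*I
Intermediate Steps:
U = -2/259 (U = -2/(152 + 107) = -2/259 ≈ -0.0077220)
(U + (H(-5) + sqrt(2 - 3)*K))*(-103) = (-2/259 + (-4 + sqrt(2 - 3)*(-4)))*(-103) = (-2/259 + (-4 + sqrt(-1)*(-4)))*(-103) = (-2/259 + (-4 + I*(-4)))*(-103) = (-2/259 + (-4 - 4*I))*(-103) = (-1038/259 - 4*I)*(-103) = 106914/259 + 412*I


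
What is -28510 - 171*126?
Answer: -50056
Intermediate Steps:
-28510 - 171*126 = -28510 - 1*21546 = -28510 - 21546 = -50056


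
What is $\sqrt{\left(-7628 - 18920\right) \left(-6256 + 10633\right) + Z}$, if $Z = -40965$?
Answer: $9 i \sqrt{1435081} \approx 10782.0 i$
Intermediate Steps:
$\sqrt{\left(-7628 - 18920\right) \left(-6256 + 10633\right) + Z} = \sqrt{\left(-7628 - 18920\right) \left(-6256 + 10633\right) - 40965} = \sqrt{\left(-26548\right) 4377 - 40965} = \sqrt{-116200596 - 40965} = \sqrt{-116241561} = 9 i \sqrt{1435081}$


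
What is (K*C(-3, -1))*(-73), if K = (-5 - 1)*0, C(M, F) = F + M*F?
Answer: 0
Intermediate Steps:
C(M, F) = F + F*M
K = 0 (K = -6*0 = 0)
(K*C(-3, -1))*(-73) = (0*(-(1 - 3)))*(-73) = (0*(-1*(-2)))*(-73) = (0*2)*(-73) = 0*(-73) = 0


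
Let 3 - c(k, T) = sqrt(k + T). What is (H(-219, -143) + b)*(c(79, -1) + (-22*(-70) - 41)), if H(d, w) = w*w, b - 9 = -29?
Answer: 30684358 - 20429*sqrt(78) ≈ 3.0504e+7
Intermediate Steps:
b = -20 (b = 9 - 29 = -20)
c(k, T) = 3 - sqrt(T + k) (c(k, T) = 3 - sqrt(k + T) = 3 - sqrt(T + k))
H(d, w) = w**2
(H(-219, -143) + b)*(c(79, -1) + (-22*(-70) - 41)) = ((-143)**2 - 20)*((3 - sqrt(-1 + 79)) + (-22*(-70) - 41)) = (20449 - 20)*((3 - sqrt(78)) + (1540 - 41)) = 20429*((3 - sqrt(78)) + 1499) = 20429*(1502 - sqrt(78)) = 30684358 - 20429*sqrt(78)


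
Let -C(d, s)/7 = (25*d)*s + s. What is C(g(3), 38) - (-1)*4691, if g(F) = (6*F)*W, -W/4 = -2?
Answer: -953175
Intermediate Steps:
W = 8 (W = -4*(-2) = 8)
g(F) = 48*F (g(F) = (6*F)*8 = 48*F)
C(d, s) = -7*s - 175*d*s (C(d, s) = -7*((25*d)*s + s) = -7*(25*d*s + s) = -7*(s + 25*d*s) = -7*s - 175*d*s)
C(g(3), 38) - (-1)*4691 = -7*38*(1 + 25*(48*3)) - (-1)*4691 = -7*38*(1 + 25*144) - 1*(-4691) = -7*38*(1 + 3600) + 4691 = -7*38*3601 + 4691 = -957866 + 4691 = -953175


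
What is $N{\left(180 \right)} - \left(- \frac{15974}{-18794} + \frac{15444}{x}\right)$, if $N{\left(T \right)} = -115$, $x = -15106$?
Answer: $- \frac{626919184}{5459657} \approx -114.83$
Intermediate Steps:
$N{\left(180 \right)} - \left(- \frac{15974}{-18794} + \frac{15444}{x}\right) = -115 - \left(- \frac{15974}{-18794} + \frac{15444}{-15106}\right) = -115 - \left(\left(-15974\right) \left(- \frac{1}{18794}\right) + 15444 \left(- \frac{1}{15106}\right)\right) = -115 - \left(\frac{7987}{9397} - \frac{594}{581}\right) = -115 - - \frac{941371}{5459657} = -115 + \frac{941371}{5459657} = - \frac{626919184}{5459657}$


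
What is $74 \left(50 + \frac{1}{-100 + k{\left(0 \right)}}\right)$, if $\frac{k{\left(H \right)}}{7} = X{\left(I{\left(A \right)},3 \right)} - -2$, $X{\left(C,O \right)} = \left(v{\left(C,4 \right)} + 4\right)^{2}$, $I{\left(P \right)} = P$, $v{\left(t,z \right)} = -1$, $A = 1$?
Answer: $\frac{85026}{23} \approx 3696.8$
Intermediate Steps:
$X{\left(C,O \right)} = 9$ ($X{\left(C,O \right)} = \left(-1 + 4\right)^{2} = 3^{2} = 9$)
$k{\left(H \right)} = 77$ ($k{\left(H \right)} = 7 \left(9 - -2\right) = 7 \left(9 + 2\right) = 7 \cdot 11 = 77$)
$74 \left(50 + \frac{1}{-100 + k{\left(0 \right)}}\right) = 74 \left(50 + \frac{1}{-100 + 77}\right) = 74 \left(50 + \frac{1}{-23}\right) = 74 \left(50 - \frac{1}{23}\right) = 74 \cdot \frac{1149}{23} = \frac{85026}{23}$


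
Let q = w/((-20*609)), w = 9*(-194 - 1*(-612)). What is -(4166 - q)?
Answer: -8457607/2030 ≈ -4166.3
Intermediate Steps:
w = 3762 (w = 9*(-194 + 612) = 9*418 = 3762)
q = -627/2030 (q = 3762/((-20*609)) = 3762/(-12180) = 3762*(-1/12180) = -627/2030 ≈ -0.30887)
-(4166 - q) = -(4166 - 1*(-627/2030)) = -(4166 + 627/2030) = -1*8457607/2030 = -8457607/2030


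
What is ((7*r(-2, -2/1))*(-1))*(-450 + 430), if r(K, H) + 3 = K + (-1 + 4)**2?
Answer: 560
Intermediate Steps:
r(K, H) = 6 + K (r(K, H) = -3 + (K + (-1 + 4)**2) = -3 + (K + 3**2) = -3 + (K + 9) = -3 + (9 + K) = 6 + K)
((7*r(-2, -2/1))*(-1))*(-450 + 430) = ((7*(6 - 2))*(-1))*(-450 + 430) = ((7*4)*(-1))*(-20) = (28*(-1))*(-20) = -28*(-20) = 560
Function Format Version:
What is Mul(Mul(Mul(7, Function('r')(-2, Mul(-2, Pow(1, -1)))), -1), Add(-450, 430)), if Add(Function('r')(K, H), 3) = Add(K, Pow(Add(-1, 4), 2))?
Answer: 560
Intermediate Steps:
Function('r')(K, H) = Add(6, K) (Function('r')(K, H) = Add(-3, Add(K, Pow(Add(-1, 4), 2))) = Add(-3, Add(K, Pow(3, 2))) = Add(-3, Add(K, 9)) = Add(-3, Add(9, K)) = Add(6, K))
Mul(Mul(Mul(7, Function('r')(-2, Mul(-2, Pow(1, -1)))), -1), Add(-450, 430)) = Mul(Mul(Mul(7, Add(6, -2)), -1), Add(-450, 430)) = Mul(Mul(Mul(7, 4), -1), -20) = Mul(Mul(28, -1), -20) = Mul(-28, -20) = 560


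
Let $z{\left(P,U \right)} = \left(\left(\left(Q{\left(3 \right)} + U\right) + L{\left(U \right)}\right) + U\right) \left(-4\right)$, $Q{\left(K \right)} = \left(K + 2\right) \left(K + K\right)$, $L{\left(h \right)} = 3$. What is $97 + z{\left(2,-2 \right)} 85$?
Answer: $-9763$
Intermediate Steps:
$Q{\left(K \right)} = 2 K \left(2 + K\right)$ ($Q{\left(K \right)} = \left(2 + K\right) 2 K = 2 K \left(2 + K\right)$)
$z{\left(P,U \right)} = -132 - 8 U$ ($z{\left(P,U \right)} = \left(\left(\left(2 \cdot 3 \left(2 + 3\right) + U\right) + 3\right) + U\right) \left(-4\right) = \left(\left(\left(2 \cdot 3 \cdot 5 + U\right) + 3\right) + U\right) \left(-4\right) = \left(\left(\left(30 + U\right) + 3\right) + U\right) \left(-4\right) = \left(\left(33 + U\right) + U\right) \left(-4\right) = \left(33 + 2 U\right) \left(-4\right) = -132 - 8 U$)
$97 + z{\left(2,-2 \right)} 85 = 97 + \left(-132 - -16\right) 85 = 97 + \left(-132 + 16\right) 85 = 97 - 9860 = -9763$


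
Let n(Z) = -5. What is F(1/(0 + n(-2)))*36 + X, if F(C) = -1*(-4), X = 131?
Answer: 275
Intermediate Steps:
F(C) = 4
F(1/(0 + n(-2)))*36 + X = 4*36 + 131 = 144 + 131 = 275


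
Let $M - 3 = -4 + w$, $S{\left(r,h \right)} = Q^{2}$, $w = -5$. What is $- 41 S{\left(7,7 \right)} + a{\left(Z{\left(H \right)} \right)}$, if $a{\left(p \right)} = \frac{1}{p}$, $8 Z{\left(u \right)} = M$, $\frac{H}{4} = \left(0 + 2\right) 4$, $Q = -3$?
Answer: $- \frac{1111}{3} \approx -370.33$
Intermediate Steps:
$S{\left(r,h \right)} = 9$ ($S{\left(r,h \right)} = \left(-3\right)^{2} = 9$)
$H = 32$ ($H = 4 \left(0 + 2\right) 4 = 4 \cdot 2 \cdot 4 = 4 \cdot 8 = 32$)
$M = -6$ ($M = 3 - 9 = -6$)
$Z{\left(u \right)} = - \frac{3}{4}$ ($Z{\left(u \right)} = \frac{1}{8} \left(-6\right) = - \frac{3}{4}$)
$- 41 S{\left(7,7 \right)} + a{\left(Z{\left(H \right)} \right)} = \left(-41\right) 9 + \frac{1}{- \frac{3}{4}} = -369 - \frac{4}{3} = - \frac{1111}{3}$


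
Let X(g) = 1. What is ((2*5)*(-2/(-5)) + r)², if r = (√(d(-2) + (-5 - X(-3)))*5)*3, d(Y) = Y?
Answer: -1784 + 240*I*√2 ≈ -1784.0 + 339.41*I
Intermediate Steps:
r = 30*I*√2 (r = (√(-2 + (-5 - 1*1))*5)*3 = (√(-2 + (-5 - 1))*5)*3 = (√(-2 - 6)*5)*3 = (√(-8)*5)*3 = ((2*I*√2)*5)*3 = (10*I*√2)*3 = 30*I*√2 ≈ 42.426*I)
((2*5)*(-2/(-5)) + r)² = ((2*5)*(-2/(-5)) + 30*I*√2)² = (10*(-2*(-⅕)) + 30*I*√2)² = (10*(⅖) + 30*I*√2)² = (4 + 30*I*√2)²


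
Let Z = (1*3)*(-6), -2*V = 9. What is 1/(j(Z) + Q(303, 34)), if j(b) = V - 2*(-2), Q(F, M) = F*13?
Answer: 2/7877 ≈ 0.00025390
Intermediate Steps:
Q(F, M) = 13*F
V = -9/2 (V = -1/2*9 = -9/2 ≈ -4.5000)
Z = -18 (Z = 3*(-6) = -18)
j(b) = -1/2 (j(b) = -9/2 - 2*(-2) = -9/2 + 4 = -1/2)
1/(j(Z) + Q(303, 34)) = 1/(-1/2 + 13*303) = 1/(-1/2 + 3939) = 1/(7877/2) = 2/7877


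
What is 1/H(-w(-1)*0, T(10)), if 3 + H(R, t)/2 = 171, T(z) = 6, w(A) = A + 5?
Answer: 1/336 ≈ 0.0029762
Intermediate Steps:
w(A) = 5 + A
H(R, t) = 336 (H(R, t) = -6 + 2*171 = -6 + 342 = 336)
1/H(-w(-1)*0, T(10)) = 1/336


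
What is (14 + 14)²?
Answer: 784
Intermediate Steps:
(14 + 14)² = 28² = 784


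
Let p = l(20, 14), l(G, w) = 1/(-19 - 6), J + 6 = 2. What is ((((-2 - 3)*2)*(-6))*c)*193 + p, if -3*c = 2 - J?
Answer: -579001/25 ≈ -23160.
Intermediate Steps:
J = -4 (J = -6 + 2 = -4)
l(G, w) = -1/25 (l(G, w) = 1/(-25) = -1/25)
c = -2 (c = -(2 - 1*(-4))/3 = -(2 + 4)/3 = -1/3*6 = -2)
p = -1/25 ≈ -0.040000
((((-2 - 3)*2)*(-6))*c)*193 + p = ((((-2 - 3)*2)*(-6))*(-2))*193 - 1/25 = ((-5*2*(-6))*(-2))*193 - 1/25 = (-10*(-6)*(-2))*193 - 1/25 = (60*(-2))*193 - 1/25 = -120*193 - 1/25 = -23160 - 1/25 = -579001/25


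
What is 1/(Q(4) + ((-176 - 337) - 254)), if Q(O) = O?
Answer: -1/763 ≈ -0.0013106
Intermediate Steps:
1/(Q(4) + ((-176 - 337) - 254)) = 1/(4 + ((-176 - 337) - 254)) = 1/(4 + (-513 - 254)) = 1/(4 - 767) = 1/(-763) = -1/763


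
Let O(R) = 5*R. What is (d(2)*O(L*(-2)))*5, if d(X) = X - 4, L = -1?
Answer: -100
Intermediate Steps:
d(X) = -4 + X
(d(2)*O(L*(-2)))*5 = ((-4 + 2)*(5*(-1*(-2))))*5 = -10*2*5 = -2*10*5 = -20*5 = -100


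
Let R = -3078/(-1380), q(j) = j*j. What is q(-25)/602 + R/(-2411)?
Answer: 86568106/83456765 ≈ 1.0373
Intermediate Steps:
q(j) = j**2
R = 513/230 (R = -3078*(-1/1380) = 513/230 ≈ 2.2304)
q(-25)/602 + R/(-2411) = (-25)**2/602 + (513/230)/(-2411) = 625*(1/602) + (513/230)*(-1/2411) = 625/602 - 513/554530 = 86568106/83456765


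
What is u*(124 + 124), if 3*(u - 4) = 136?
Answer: 36704/3 ≈ 12235.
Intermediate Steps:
u = 148/3 (u = 4 + (1/3)*136 = 4 + 136/3 = 148/3 ≈ 49.333)
u*(124 + 124) = 148*(124 + 124)/3 = (148/3)*248 = 36704/3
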